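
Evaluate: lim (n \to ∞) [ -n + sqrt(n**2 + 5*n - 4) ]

5/2

This has the form ∞ − ∞. Multiply and divide by the conjugate √(n^2 + 5*n - 4) + n.
That gives (5n - 4) / (√(n^2 + 5*n - 4) + n).
Divide numerator and denominator by n: the limit is 5/(2·1) = 5/2.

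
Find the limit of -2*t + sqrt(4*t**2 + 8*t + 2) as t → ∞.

An ∞ − ∞ form. Rationalising with the conjugate, the difference becomes (8t + 2) / (√(4*t^2 + 8*t + 2) + 2t).
For large t the denominator behaves like 2·2t, so the quotient tends to 8/4 = 2.

2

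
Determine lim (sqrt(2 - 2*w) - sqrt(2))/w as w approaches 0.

-√(2)/2

Substitution gives 0/0. Multiply numerator and denominator by the conjugate √(2 - 2w) + √2.
The numerator becomes (2 - 2w) − 2 = -2w, so the expression simplifies to -2/(√(2 - 2w) + √2).
Letting w → 0 gives -2/(2√2) = -√(2)/2.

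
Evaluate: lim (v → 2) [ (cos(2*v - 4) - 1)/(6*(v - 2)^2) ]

-1/3

Direct substitution gives 0/0.
Apply L'Hôpital: lim (-2*sin(2*v - 4))/(12*v - 24), still 0/0.
After 2 applications of L'Hôpital's rule the quotient is (-4*cos(2*v - 4))/(12); substituting v = 2 gives -1/3.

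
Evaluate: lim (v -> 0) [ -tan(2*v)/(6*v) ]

Substitution gives 0/0.
Since tan(u)/u → 1 as u → 0, tan(2v)/(2v) → 1 and the limit is 2/(-6) = -1/3.

-1/3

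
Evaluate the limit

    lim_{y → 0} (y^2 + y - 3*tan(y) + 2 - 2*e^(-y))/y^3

Substitution gives 0/0; apply L'Hôpital's rule 3 times.
After differentiating numerator and denominator 3 times the quotient is (-18*tan(y)^4 - 24*tan(y)^2 - 6 + 2*e^(-y))/(6); at y = 0 this is -2/3.

-2/3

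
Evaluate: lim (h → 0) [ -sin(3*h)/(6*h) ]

-1/2

Substitution gives 0/0.
Write it as (3/(-6))·sin(3h)/(3h); since sin(u)/u → 1, the limit is -1/2.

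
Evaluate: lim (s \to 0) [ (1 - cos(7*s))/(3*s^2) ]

49/6

Substitution gives 0/0.
Use (1 − cos u)/u² → 1/2 with u = 7s: the limit is 7²/(2·3) = 49/6.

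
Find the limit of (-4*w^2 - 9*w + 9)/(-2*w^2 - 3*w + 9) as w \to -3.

At w = -3 both the top and bottom vanish — a removable singularity. Factoring out (w + 3) from each leaves (3 - 4*w)/(3 - 2*w), which at w = -3 equals 5/3.

5/3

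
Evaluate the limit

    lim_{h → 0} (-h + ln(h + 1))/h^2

Direct substitution gives 0/0.
Apply L'Hôpital: lim (-1 + 1/(h + 1))/(2*h), still 0/0.
After 2 applications of L'Hôpital's rule the quotient is (-1/(h + 1)^2)/(2); substituting h = 0 gives -1/2.

-1/2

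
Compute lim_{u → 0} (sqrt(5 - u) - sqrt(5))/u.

Substitution gives 0/0. Multiply numerator and denominator by the conjugate √(5 - u) + √5.
The numerator becomes (5 - u) − 5 = -u, so the expression simplifies to -1/(√(5 - u) + √5).
Letting u → 0 gives -1/(2√5) = -√(5)/10.

-√(5)/10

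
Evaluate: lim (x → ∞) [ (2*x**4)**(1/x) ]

Base → ∞ and exponent → 0: an ∞^0 form.
Take logs: (1/x)·ln(2·x^4) = (ln 2 + 4·ln x)/x → 0.
So the limit is e^0 = 1.

1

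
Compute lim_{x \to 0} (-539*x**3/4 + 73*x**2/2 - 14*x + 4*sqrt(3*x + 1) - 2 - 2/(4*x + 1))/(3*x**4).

Substitution gives 0/0 (the numerator vanishes to order 4).
Expand each term to order x^4: the coefficient of x^4 in -2·1/(1 + 4x) is -512 and in 4·√(1 + 3x) is -405/32.
Lower-order terms cancel with the polynomial part, so the numerator is (-16789/32)·x^4 + o(x^4), and the limit is (-16789/32)/(3) = -16789/96.

-16789/96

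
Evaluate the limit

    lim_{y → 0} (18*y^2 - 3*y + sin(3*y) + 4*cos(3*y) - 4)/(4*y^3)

-9/8

Substitution gives 0/0; apply L'Hôpital's rule 3 times.
After differentiating numerator and denominator 3 times the quotient is (108*sin(3*y) - 27*cos(3*y))/(24); at y = 0 this is -9/8.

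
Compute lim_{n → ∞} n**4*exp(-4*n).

Write as n^4/e^{4n}, an ∞/∞ form.
Exponential growth dominates any polynomial, so repeated L'Hôpital (or the standard result) gives 0.

0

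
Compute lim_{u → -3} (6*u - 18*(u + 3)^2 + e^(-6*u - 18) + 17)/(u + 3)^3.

Direct substitution gives 0/0.
Apply L'Hôpital: lim (-36*u - 6*e^(-6*u - 18) - 102)/(3*(u + 3)^2), still 0/0.
Apply L'Hôpital: lim (36*e^(-6*u - 18) - 36)/(6*u + 18), still 0/0.
After 3 applications of L'Hôpital's rule the quotient is (-216*e^(-6*u - 18))/(6); substituting u = -3 gives -36.

-36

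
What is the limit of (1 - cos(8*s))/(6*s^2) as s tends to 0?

16/3

Substitution gives 0/0.
Use (1 − cos u)/u² → 1/2 with u = 8s: the limit is 8²/(2·6) = 16/3.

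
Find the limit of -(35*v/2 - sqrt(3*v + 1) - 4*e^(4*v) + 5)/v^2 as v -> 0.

Substitution gives 0/0 (the numerator vanishes to order 2).
Expand each term to order v^2: the coefficient of v^2 in −√(1 + 3v) is 9/8 and in -4·e^(4v) is -32.
Lower-order terms cancel with the polynomial part, so the numerator is (-247/8)·v^2 + o(v^2), and the limit is (-247/8)/(-1) = 247/8.

247/8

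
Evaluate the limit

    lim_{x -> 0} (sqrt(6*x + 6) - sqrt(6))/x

A 0/0 form; rationalise with √(6 + 6x) + √6. This collapses the numerator to 6x, leaving 6/(√(6 + 6x) + √6) → 6/(2√6) = √(6)/2.

√(6)/2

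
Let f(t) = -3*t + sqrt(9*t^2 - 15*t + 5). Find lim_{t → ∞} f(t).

-5/2

An ∞ − ∞ form. Rationalising with the conjugate, the difference becomes (-15t + 5) / (√(9*t^2 - 15*t + 5) + 3t).
For large t the denominator behaves like 2·3t, so the quotient tends to -15/6 = -5/2.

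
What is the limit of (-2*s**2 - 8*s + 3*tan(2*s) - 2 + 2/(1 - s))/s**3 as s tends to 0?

Substitution gives 0/0; apply L'Hôpital's rule 3 times.
After differentiating numerator and denominator 3 times the quotient is (12*(4*(s - 1)^4*(3*tan(2*s)^2 + 1)/cos(2*s)^2 + 1)/(s - 1)^4)/(6); at s = 0 this is 10.

10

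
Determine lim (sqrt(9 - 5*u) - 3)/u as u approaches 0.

-5/6

Substitution gives 0/0. Multiply numerator and denominator by the conjugate √(9 - 5u) + √9.
The numerator becomes (9 - 5u) − 9 = -5u, so the expression simplifies to -5/(√(9 - 5u) + √9).
Letting u → 0 gives -5/(2√9) = -5/6.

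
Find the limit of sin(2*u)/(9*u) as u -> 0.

2/9

Substitution gives 0/0.
Write it as (2/9)·sin(2u)/(2u); since sin(θ)/θ → 1, the limit is 2/9.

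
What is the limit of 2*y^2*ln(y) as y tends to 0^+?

This is a 0·(−∞) form. Rewrite as 2·ln(y) / y^(−2) and apply L'Hôpital:
the derivative quotient is 2·(1/y) / (−2·y^(−3)) = (-2/2)·y^2 → 0.

0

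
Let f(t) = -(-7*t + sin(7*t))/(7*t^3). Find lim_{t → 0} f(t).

49/6

Direct substitution gives 0/0.
Apply L'Hôpital: lim (7*cos(7*t) - 7)/(-21*t^2), still 0/0.
Apply L'Hôpital: lim (-49*sin(7*t))/(-42*t), still 0/0.
After 3 applications of L'Hôpital's rule the quotient is (-343*cos(7*t))/(-42); substituting t = 0 gives 49/6.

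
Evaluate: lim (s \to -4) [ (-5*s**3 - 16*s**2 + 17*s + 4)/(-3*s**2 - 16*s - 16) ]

Since s = -4 makes numerator and denominator zero, (s + 4) divides both.
Cancelling it gives (-5*s^2 + 4*s + 1)/(-3*s - 4); now plug in s = -4 to get -95/8.

-95/8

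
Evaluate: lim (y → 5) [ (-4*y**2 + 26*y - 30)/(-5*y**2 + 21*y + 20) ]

14/29

At y = 5 both the top and bottom vanish — a removable singularity. Factoring out (y - 5) from each leaves (6 - 4*y)/(-5*y - 4), which at y = 5 equals 14/29.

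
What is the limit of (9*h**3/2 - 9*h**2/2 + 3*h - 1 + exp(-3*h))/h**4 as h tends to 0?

Direct substitution gives 0/0.
Apply L'Hôpital: lim (27*h^2/2 - 9*h + 3 - 3*e^(-3*h))/(4*h^3), still 0/0.
Apply L'Hôpital: lim (27*h - 9 + 9*e^(-3*h))/(12*h^2), still 0/0.
Apply L'Hôpital: lim (27 - 27*e^(-3*h))/(24*h), still 0/0.
After 4 applications of L'Hôpital's rule the quotient is (81*e^(-3*h))/(24); substituting h = 0 gives 27/8.

27/8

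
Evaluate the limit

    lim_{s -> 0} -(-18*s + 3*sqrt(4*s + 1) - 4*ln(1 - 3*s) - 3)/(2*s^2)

-6

Substitution gives 0/0 (the numerator vanishes to order 2).
Expand each term to order s^2: the coefficient of s^2 in -4·ln(1 - 3s) is 18 and in 3·√(1 + 4s) is -6.
Lower-order terms cancel with the polynomial part, so the numerator is (12)·s^2 + o(s^2), and the limit is (12)/(-2) = -6.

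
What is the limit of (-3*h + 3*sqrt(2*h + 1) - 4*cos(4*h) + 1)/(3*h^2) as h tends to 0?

61/6

Substitution gives 0/0; apply L'Hôpital's rule 2 times.
After differentiating numerator and denominator 2 times the quotient is (64*cos(4*h) - 3/(2*h + 1)^(3/2))/(6); at h = 0 this is 61/6.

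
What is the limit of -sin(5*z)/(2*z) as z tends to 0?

Substitution gives 0/0.
Write it as (5/(-2))·sin(5z)/(5z); since sin(u)/u → 1, the limit is -5/2.

-5/2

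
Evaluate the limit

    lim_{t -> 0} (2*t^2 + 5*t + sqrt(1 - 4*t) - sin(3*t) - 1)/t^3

Substitution gives 0/0 (the numerator vanishes to order 3).
Expand each term to order t^3: the coefficient of t^3 in √(1 - 4t) is -4 and in −sin(3t) is 9/2.
Lower-order terms cancel with the polynomial part, so the numerator is (1/2)·t^3 + o(t^3), and the limit is (1/2)/(1) = 1/2.

1/2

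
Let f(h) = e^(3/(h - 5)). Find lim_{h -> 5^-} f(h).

0

As h → 5⁻, 3/(h - 5) → −∞, so e^(3/(h - 5)) → 0.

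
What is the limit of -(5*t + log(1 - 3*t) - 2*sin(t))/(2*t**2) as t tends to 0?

9/4

Substitution gives 0/0; apply L'Hôpital's rule 2 times.
After differentiating numerator and denominator 2 times the quotient is (2*sin(t) - 9/(3*t - 1)^2)/(-4); at t = 0 this is 9/4.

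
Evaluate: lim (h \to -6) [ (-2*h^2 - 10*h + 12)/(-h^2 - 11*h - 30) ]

At h = -6 both the top and bottom vanish — a removable singularity. Factoring out (h + 6) from each leaves (2 - 2*h)/(-h - 5), which at h = -6 equals 14.

14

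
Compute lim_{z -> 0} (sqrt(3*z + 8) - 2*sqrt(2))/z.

Substitution gives 0/0. Multiply numerator and denominator by the conjugate √(8 + 3z) + √8.
The numerator becomes (8 + 3z) − 8 = 3z, so the expression simplifies to 3/(√(8 + 3z) + √8).
Letting z → 0 gives 3/(2√8) = 3*√(2)/8.

3*√(2)/8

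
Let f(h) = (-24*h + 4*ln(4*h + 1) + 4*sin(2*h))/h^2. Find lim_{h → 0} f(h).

-32

Substitution gives 0/0 (the numerator vanishes to order 2).
Expand each term to order h^2: the coefficient of h^2 in 4·sin(2h) is 0 and in 4·ln(1 + 4h) is -32.
Lower-order terms cancel with the polynomial part, so the numerator is (-32)·h^2 + o(h^2), and the limit is (-32)/(1) = -32.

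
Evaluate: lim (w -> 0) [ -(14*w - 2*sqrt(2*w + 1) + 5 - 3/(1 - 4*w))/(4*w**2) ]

47/4

Substitution gives 0/0; apply L'Hôpital's rule 2 times.
After differentiating numerator and denominator 2 times the quotient is (96/(4*w - 1)^3 + 2/(2*w + 1)^(3/2))/(-8); at w = 0 this is 47/4.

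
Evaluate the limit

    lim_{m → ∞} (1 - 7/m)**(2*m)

e^(-14)

Write it as [(1 - 7/m)^m]^(2) · (1 - 7/m)^(0). The bracketed term tends to e^(-7) and the second factor to 1, so the limit is e^(-14).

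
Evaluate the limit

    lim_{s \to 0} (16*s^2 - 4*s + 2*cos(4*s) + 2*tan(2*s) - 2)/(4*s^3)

Substitution gives 0/0 (the numerator vanishes to order 3).
Expand each term to order s^3: the coefficient of s^3 in 2·tan(2s) is 16/3 and in 2·cos(4s) is 0.
Lower-order terms cancel with the polynomial part, so the numerator is (16/3)·s^3 + o(s^3), and the limit is (16/3)/(4) = 4/3.

4/3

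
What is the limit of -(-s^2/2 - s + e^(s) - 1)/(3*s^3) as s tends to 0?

-1/18

Direct substitution gives 0/0.
Apply L'Hôpital: lim (-s + e^(s) - 1)/(-9*s^2), still 0/0.
Apply L'Hôpital: lim (e^(s) - 1)/(-18*s), still 0/0.
After 3 applications of L'Hôpital's rule the quotient is (e^(s))/(-18); substituting s = 0 gives -1/18.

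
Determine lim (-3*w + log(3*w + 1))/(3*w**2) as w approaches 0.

Direct substitution gives 0/0.
Apply L'Hôpital: lim (-3 + 3/(3*w + 1))/(6*w), still 0/0.
After 2 applications of L'Hôpital's rule the quotient is (-9/(3*w + 1)^2)/(6); substituting w = 0 gives -3/2.

-3/2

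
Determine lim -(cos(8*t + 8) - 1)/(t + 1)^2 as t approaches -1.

Direct substitution gives 0/0.
Apply L'Hôpital: lim (-8*sin(8*t + 8))/(-2*t - 2), still 0/0.
After 2 applications of L'Hôpital's rule the quotient is (-64*cos(8*t + 8))/(-2); substituting t = -1 gives 32.

32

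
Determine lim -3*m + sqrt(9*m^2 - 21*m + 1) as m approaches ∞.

-7/2

An ∞ − ∞ form. Rationalising with the conjugate, the difference becomes (-21m + 1) / (√(9*m^2 - 21*m + 1) + 3m).
For large m the denominator behaves like 2·3m, so the quotient tends to -21/6 = -7/2.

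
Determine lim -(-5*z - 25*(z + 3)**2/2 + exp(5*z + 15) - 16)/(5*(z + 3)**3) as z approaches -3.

-25/6

Direct substitution gives 0/0.
Apply L'Hôpital: lim (-25*z + 5*e^(5*z + 15) - 80)/(-15*(z + 3)^2), still 0/0.
Apply L'Hôpital: lim (25*e^(5*z + 15) - 25)/(-30*z - 90), still 0/0.
After 3 applications of L'Hôpital's rule the quotient is (125*e^(5*z + 15))/(-30); substituting z = -3 gives -25/6.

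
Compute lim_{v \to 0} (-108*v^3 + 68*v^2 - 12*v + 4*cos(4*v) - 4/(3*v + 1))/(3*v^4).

Substitution gives 0/0 (the numerator vanishes to order 4).
Expand each term to order v^4: the coefficient of v^4 in 4·cos(4v) is 128/3 and in -4·1/(1 + 3v) is -324.
Lower-order terms cancel with the polynomial part, so the numerator is (-844/3)·v^4 + o(v^4), and the limit is (-844/3)/(3) = -844/9.

-844/9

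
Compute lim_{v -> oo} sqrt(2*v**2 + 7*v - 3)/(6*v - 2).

√(2)/6

For large |v|, √(2*v^2 + 7*v - 3) ≈ √2·|v| and the denominator ≈ 6v.
Since v → +∞, |v| = v, giving √2/(6) = √(2)/6.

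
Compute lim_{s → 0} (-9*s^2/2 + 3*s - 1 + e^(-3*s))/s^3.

Direct substitution gives 0/0.
Apply L'Hôpital: lim (-9*s + 3 - 3*e^(-3*s))/(3*s^2), still 0/0.
Apply L'Hôpital: lim (-9 + 9*e^(-3*s))/(6*s), still 0/0.
After 3 applications of L'Hôpital's rule the quotient is (-27*e^(-3*s))/(6); substituting s = 0 gives -9/2.

-9/2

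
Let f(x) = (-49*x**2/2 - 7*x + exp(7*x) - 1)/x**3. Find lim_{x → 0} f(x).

Direct substitution gives 0/0.
Apply L'Hôpital: lim (-49*x + 7*e^(7*x) - 7)/(3*x^2), still 0/0.
Apply L'Hôpital: lim (49*e^(7*x) - 49)/(6*x), still 0/0.
After 3 applications of L'Hôpital's rule the quotient is (343*e^(7*x))/(6); substituting x = 0 gives 343/6.

343/6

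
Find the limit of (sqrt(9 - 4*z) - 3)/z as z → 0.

-2/3

A 0/0 form; rationalise with √(9 - 4z) + √9. This collapses the numerator to -4z, leaving -4/(√(9 - 4z) + √9) → -4/(2√9) = -2/3.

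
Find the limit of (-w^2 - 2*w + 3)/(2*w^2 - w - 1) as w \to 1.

Since w = 1 makes numerator and denominator zero, (w - 1) divides both.
Cancelling it gives (-w - 3)/(2*w + 1); now plug in w = 1 to get -4/3.

-4/3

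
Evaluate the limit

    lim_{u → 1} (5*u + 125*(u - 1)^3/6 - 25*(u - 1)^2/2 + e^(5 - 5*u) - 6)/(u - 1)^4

Direct substitution gives 0/0.
Apply L'Hôpital: lim (-25*u + 125*(u - 1)^2/2 - 5*e^(5 - 5*u) + 30)/(4*(u - 1)^3), still 0/0.
Apply L'Hôpital: lim (125*u + 25*e^(5 - 5*u) - 150)/(12*(u - 1)^2), still 0/0.
Apply L'Hôpital: lim (125 - 125*e^(5 - 5*u))/(24*u - 24), still 0/0.
After 4 applications of L'Hôpital's rule the quotient is (625*e^(5 - 5*u))/(24); substituting u = 1 gives 625/24.

625/24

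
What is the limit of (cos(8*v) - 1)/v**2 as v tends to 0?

-32

Direct substitution gives 0/0.
Apply L'Hôpital: lim (-8*sin(8*v))/(2*v), still 0/0.
After 2 applications of L'Hôpital's rule the quotient is (-64*cos(8*v))/(2); substituting v = 0 gives -32.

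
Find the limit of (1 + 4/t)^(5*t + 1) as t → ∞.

e^(20)

Write it as [(1 + 4/t)^t]^(5) · (1 + 4/t)^(1). The bracketed term tends to e^(4) and the second factor to 1, so the limit is e^(20).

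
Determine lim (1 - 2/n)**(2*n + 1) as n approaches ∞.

e^(-4)

The base → 1 and the exponent → ∞: a 1^∞ form.
Take logarithms: (2n + 1)·ln(1 - 2/n). Since ln(1+u) ~ u for small u, this behaves like (2n)·(-2/n) → -4.
So the limit is e^(-4).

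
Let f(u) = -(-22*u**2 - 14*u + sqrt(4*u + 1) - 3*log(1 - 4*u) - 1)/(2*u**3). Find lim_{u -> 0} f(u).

-34

Substitution gives 0/0; apply L'Hôpital's rule 3 times.
After differentiating numerator and denominator 3 times the quotient is (24/(4*u + 1)^(5/2) - 384/(4*u - 1)^3)/(-12); at u = 0 this is -34.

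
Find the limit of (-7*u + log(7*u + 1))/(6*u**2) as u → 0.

-49/12

Direct substitution gives 0/0.
Apply L'Hôpital: lim (-7 + 7/(7*u + 1))/(12*u), still 0/0.
After 2 applications of L'Hôpital's rule the quotient is (-49/(7*u + 1)^2)/(12); substituting u = 0 gives -49/12.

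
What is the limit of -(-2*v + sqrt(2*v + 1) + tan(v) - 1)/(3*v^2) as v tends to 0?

1/6

Substitution gives 0/0 (the numerator vanishes to order 2).
Expand each term to order v^2: the coefficient of v^2 in √(1 + 2v) is -1/2 and in tan(v) is 0.
Lower-order terms cancel with the polynomial part, so the numerator is (-1/2)·v^2 + o(v^2), and the limit is (-1/2)/(-3) = 1/6.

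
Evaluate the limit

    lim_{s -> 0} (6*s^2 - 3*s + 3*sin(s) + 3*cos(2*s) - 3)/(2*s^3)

Substitution gives 0/0; apply L'Hôpital's rule 3 times.
After differentiating numerator and denominator 3 times the quotient is (3*(16*sin(s) - 1)*cos(s))/(12); at s = 0 this is -1/4.

-1/4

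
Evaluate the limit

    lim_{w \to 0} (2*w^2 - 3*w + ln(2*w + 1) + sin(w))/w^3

Substitution gives 0/0; apply L'Hôpital's rule 3 times.
After differentiating numerator and denominator 3 times the quotient is (-cos(w) + 16/(2*w + 1)^3)/(6); at w = 0 this is 5/2.

5/2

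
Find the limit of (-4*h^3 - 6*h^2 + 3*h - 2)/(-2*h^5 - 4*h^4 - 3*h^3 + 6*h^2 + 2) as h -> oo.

0

The denominator has degree 5 and the numerator degree 3. Dividing numerator and denominator by h^5 sends every term to 0 except the leading denominator term, so the limit is 0.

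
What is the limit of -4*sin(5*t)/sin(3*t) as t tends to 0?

-20/3

Substitution gives 0/0.
Divide numerator and denominator by t: sin(5t)/t → 5 and sin(3t)/t → 3, so the limit is -4·5/3 = -20/3.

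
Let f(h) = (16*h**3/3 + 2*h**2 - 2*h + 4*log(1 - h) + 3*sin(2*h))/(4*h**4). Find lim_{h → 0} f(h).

-1/4

Substitution gives 0/0 (the numerator vanishes to order 4).
Expand each term to order h^4: the coefficient of h^4 in 4·ln(1 - h) is -1 and in 3·sin(2h) is 0.
Lower-order terms cancel with the polynomial part, so the numerator is (-1)·h^4 + o(h^4), and the limit is (-1)/(4) = -1/4.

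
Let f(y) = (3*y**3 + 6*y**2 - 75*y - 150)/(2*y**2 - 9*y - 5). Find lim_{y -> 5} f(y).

210/11

Since y = 5 makes numerator and denominator zero, (y - 5) divides both.
Cancelling it gives (3*y^2 + 21*y + 30)/(2*y + 1); now plug in y = 5 to get 210/11.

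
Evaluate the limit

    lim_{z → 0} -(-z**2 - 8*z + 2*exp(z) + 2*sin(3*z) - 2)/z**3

26/3

Substitution gives 0/0; apply L'Hôpital's rule 3 times.
After differentiating numerator and denominator 3 times the quotient is (2*e^(z) - 54*cos(3*z))/(-6); at z = 0 this is 26/3.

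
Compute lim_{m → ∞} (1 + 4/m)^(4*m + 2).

Write it as [(1 + 4/m)^m]^(4) · (1 + 4/m)^(2). The bracketed term tends to e^(4) and the second factor to 1, so the limit is e^(16).

e^(16)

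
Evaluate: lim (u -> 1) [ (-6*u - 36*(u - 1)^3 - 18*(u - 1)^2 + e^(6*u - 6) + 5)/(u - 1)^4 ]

Direct substitution gives 0/0.
Apply L'Hôpital: lim (-36*u - 108*(u - 1)^2 + 6*e^(6*u - 6) + 30)/(4*(u - 1)^3), still 0/0.
Apply L'Hôpital: lim (-216*u + 36*e^(6*u - 6) + 180)/(12*(u - 1)^2), still 0/0.
Apply L'Hôpital: lim (216*e^(6*u - 6) - 216)/(24*u - 24), still 0/0.
After 4 applications of L'Hôpital's rule the quotient is (1296*e^(6*u - 6))/(24); substituting u = 1 gives 54.

54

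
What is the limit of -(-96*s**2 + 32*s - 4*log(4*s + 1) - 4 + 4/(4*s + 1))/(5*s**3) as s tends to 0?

Substitution gives 0/0 (the numerator vanishes to order 3).
Expand each term to order s^3: the coefficient of s^3 in -4·ln(1 + 4s) is -256/3 and in 4·1/(1 + 4s) is -256.
Lower-order terms cancel with the polynomial part, so the numerator is (-1024/3)·s^3 + o(s^3), and the limit is (-1024/3)/(-5) = 1024/15.

1024/15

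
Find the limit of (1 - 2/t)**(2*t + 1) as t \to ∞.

e^(-4)

Let L be the limit and take ln: ln L = lim (2t + 1)·ln(1 - 2/t) = lim (2t + 1)·(-2/t + O(1/t²)) = -4.
Hence L = e^(-4).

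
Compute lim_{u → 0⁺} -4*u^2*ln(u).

0

This is a 0·(−∞) form. Rewrite as -4·ln(u) / u^(−2) and apply L'Hôpital:
the derivative quotient is -4·(1/u) / (−2·u^(−3)) = (4/2)·u^2 → 0.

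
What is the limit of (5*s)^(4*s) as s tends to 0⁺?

1

Base → 0⁺ and exponent → 0⁺: a 0^0 form.
Take logs: 4s·ln(5s). This is 0·(−∞); rewriting as ln(5s)/(1/(4s)) and applying L'Hôpital gives 0.
Hence the limit is e^0 = 1.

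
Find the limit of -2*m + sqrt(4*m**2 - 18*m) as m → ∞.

-9/2

An ∞ − ∞ form. Rationalising with the conjugate, the difference becomes (-18m) / (√(4*m^2 - 18*m) + 2m).
For large m the denominator behaves like 2·2m, so the quotient tends to -18/4 = -9/2.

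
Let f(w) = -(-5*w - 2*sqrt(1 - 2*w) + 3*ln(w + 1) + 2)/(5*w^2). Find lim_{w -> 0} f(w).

Substitution gives 0/0; apply L'Hôpital's rule 2 times.
After differentiating numerator and denominator 2 times the quotient is (-3/(w + 1)^2 + 2/(1 - 2*w)^(3/2))/(-10); at w = 0 this is 1/10.

1/10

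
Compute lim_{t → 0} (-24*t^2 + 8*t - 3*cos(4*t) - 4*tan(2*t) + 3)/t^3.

-32/3

Substitution gives 0/0; apply L'Hôpital's rule 3 times.
After differentiating numerator and denominator 3 times the quotient is (-192*sin(4*t) - 192*tan(2*t)^4 - 256*tan(2*t)^2 - 64)/(6); at t = 0 this is -32/3.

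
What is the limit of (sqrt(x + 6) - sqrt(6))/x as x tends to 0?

A 0/0 form; rationalise with √(6 + x) + √6. This collapses the numerator to x, leaving 1/(√(6 + x) + √6) → 1/(2√6) = √(6)/12.

√(6)/12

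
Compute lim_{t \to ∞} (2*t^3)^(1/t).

Base → ∞ and exponent → 0: an ∞^0 form.
Take logs: (1/t)·ln(2·t^3) = (ln 2 + 3·ln t)/t → 0.
So the limit is e^0 = 1.

1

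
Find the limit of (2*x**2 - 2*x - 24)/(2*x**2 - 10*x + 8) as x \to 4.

7/3

Since x = 4 makes numerator and denominator zero, (x - 4) divides both.
Cancelling it gives (2*x + 6)/(2*x - 2); now plug in x = 4 to get 7/3.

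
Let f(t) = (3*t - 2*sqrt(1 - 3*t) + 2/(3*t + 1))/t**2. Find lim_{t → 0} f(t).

81/4

Substitution gives 0/0; apply L'Hôpital's rule 2 times.
After differentiating numerator and denominator 2 times the quotient is (36/(3*t + 1)^3 + 9/(2*(1 - 3*t)^(3/2)))/(2); at t = 0 this is 81/4.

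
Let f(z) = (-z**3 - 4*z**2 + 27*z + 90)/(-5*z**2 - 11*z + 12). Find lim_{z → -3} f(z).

24/19

At z = -3 both the top and bottom vanish — a removable singularity. Factoring out (z + 3) from each leaves (-z^2 - z + 30)/(4 - 5*z), which at z = -3 equals 24/19.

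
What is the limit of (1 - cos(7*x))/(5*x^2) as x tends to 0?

Substitution gives 0/0.
Use (1 − cos u)/u² → 1/2 with u = 7x: the limit is 7²/(2·5) = 49/10.

49/10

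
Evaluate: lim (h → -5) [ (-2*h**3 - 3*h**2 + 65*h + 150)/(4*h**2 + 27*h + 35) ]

Since h = -5 makes numerator and denominator zero, (h + 5) divides both.
Cancelling it gives (-2*h^2 + 7*h + 30)/(4*h + 7); now plug in h = -5 to get 55/13.

55/13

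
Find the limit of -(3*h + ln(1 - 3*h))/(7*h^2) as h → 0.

Direct substitution gives 0/0.
Apply L'Hôpital: lim (3 - 3/(1 - 3*h))/(-14*h), still 0/0.
After 2 applications of L'Hôpital's rule the quotient is (-9/(1 - 3*h)^2)/(-14); substituting h = 0 gives 9/14.

9/14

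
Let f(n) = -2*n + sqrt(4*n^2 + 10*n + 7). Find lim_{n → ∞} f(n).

This has the form ∞ − ∞. Multiply and divide by the conjugate √(4*n^2 + 10*n + 7) + 2n.
That gives (10n + 7) / (√(4*n^2 + 10*n + 7) + 2n).
Divide numerator and denominator by n: the limit is 10/(2·2) = 5/2.

5/2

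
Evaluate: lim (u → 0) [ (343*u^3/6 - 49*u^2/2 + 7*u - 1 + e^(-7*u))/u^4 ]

2401/24

Direct substitution gives 0/0.
Apply L'Hôpital: lim (343*u^2/2 - 49*u + 7 - 7*e^(-7*u))/(4*u^3), still 0/0.
Apply L'Hôpital: lim (343*u - 49 + 49*e^(-7*u))/(12*u^2), still 0/0.
Apply L'Hôpital: lim (343 - 343*e^(-7*u))/(24*u), still 0/0.
After 4 applications of L'Hôpital's rule the quotient is (2401*e^(-7*u))/(24); substituting u = 0 gives 2401/24.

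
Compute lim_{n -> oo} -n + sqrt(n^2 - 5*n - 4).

-5/2

An ∞ − ∞ form. Rationalising with the conjugate, the difference becomes (-5n - 4) / (√(n^2 - 5*n - 4) + n).
For large n the denominator behaves like 2·n, so the quotient tends to -5/2 = -5/2.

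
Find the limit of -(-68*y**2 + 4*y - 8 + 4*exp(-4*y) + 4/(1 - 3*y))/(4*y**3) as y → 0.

-49/3

Substitution gives 0/0; apply L'Hôpital's rule 3 times.
After differentiating numerator and denominator 3 times the quotient is (-256*e^(-4*y) + 648/(3*y - 1)^4)/(-24); at y = 0 this is -49/3.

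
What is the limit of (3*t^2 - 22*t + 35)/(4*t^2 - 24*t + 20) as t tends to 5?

Direct substitution gives 0/0, so factor. Both numerator and denominator have (t - 5) as a factor.
After cancelling, the expression reduces to (3*t - 7)/(4*t - 4).
Substituting t = 5 gives 1/2.

1/2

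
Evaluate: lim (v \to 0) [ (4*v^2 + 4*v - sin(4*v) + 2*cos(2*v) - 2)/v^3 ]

32/3

Substitution gives 0/0; apply L'Hôpital's rule 3 times.
After differentiating numerator and denominator 3 times the quotient is (16*sin(2*v) + 64*cos(4*v))/(6); at v = 0 this is 32/3.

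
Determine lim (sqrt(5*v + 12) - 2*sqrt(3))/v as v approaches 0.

5*√(3)/12

A 0/0 form; rationalise with √(12 + 5v) + √12. This collapses the numerator to 5v, leaving 5/(√(12 + 5v) + √12) → 5/(2√12) = 5*√(3)/12.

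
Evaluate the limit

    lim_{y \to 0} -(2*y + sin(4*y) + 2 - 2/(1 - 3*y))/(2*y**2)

Substitution gives 0/0; apply L'Hôpital's rule 2 times.
After differentiating numerator and denominator 2 times the quotient is (-16*sin(4*y) + 36/(3*y - 1)^3)/(-4); at y = 0 this is 9.

9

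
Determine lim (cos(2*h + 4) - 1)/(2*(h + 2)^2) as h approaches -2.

Direct substitution gives 0/0.
Apply L'Hôpital: lim (-2*sin(2*h + 4))/(4*h + 8), still 0/0.
After 2 applications of L'Hôpital's rule the quotient is (-4*cos(2*h + 4))/(4); substituting h = -2 gives -1.

-1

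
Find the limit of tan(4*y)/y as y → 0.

4

Substitution gives 0/0.
Since tan(u)/u → 1 as u → 0, tan(4y)/(4y) → 1 and the limit is 4.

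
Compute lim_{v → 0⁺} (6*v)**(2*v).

1

Base → 0⁺ and exponent → 0⁺: a 0^0 form.
Take logs: 2v·ln(6v). This is 0·(−∞); rewriting as ln(6v)/(1/(2v)) and applying L'Hôpital gives 0.
Hence the limit is e^0 = 1.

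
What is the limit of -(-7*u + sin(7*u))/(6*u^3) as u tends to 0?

Direct substitution gives 0/0.
Apply L'Hôpital: lim (7*cos(7*u) - 7)/(-18*u^2), still 0/0.
Apply L'Hôpital: lim (-49*sin(7*u))/(-36*u), still 0/0.
After 3 applications of L'Hôpital's rule the quotient is (-343*cos(7*u))/(-36); substituting u = 0 gives 343/36.

343/36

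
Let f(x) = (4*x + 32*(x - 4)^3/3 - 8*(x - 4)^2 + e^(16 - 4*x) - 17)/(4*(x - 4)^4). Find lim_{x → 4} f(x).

8/3

Direct substitution gives 0/0.
Apply L'Hôpital: lim (-16*x + 32*(x - 4)^2 - 4*e^(16 - 4*x) + 68)/(16*(x - 4)^3), still 0/0.
Apply L'Hôpital: lim (64*x + 16*e^(16 - 4*x) - 272)/(48*(x - 4)^2), still 0/0.
Apply L'Hôpital: lim (64 - 64*e^(16 - 4*x))/(96*x - 384), still 0/0.
After 4 applications of L'Hôpital's rule the quotient is (256*e^(16 - 4*x))/(96); substituting x = 4 gives 8/3.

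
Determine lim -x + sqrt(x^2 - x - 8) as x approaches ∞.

-1/2

This has the form ∞ − ∞. Multiply and divide by the conjugate √(x^2 - x - 8) + x.
That gives (-x - 8) / (√(x^2 - x - 8) + x).
Divide numerator and denominator by x: the limit is -1/(2·1) = -1/2.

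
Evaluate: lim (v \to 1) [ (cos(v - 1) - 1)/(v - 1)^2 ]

-1/2

Direct substitution gives 0/0.
Apply L'Hôpital: lim (-sin(v - 1))/(2*v - 2), still 0/0.
After 2 applications of L'Hôpital's rule the quotient is (-cos(v - 1))/(2); substituting v = 1 gives -1/2.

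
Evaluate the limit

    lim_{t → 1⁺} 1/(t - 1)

As t → 1⁺, (t - 1) → 0⁺, so (t - 1)^1 → 0⁺ and 1/(t - 1)^1 → ∞.

∞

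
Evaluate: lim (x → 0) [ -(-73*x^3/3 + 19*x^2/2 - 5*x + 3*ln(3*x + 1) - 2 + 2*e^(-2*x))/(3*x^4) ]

713/36

Substitution gives 0/0 (the numerator vanishes to order 4).
Expand each term to order x^4: the coefficient of x^4 in 3·ln(1 + 3x) is -243/4 and in 2·e^(-2x) is 4/3.
Lower-order terms cancel with the polynomial part, so the numerator is (-713/12)·x^4 + o(x^4), and the limit is (-713/12)/(-3) = 713/36.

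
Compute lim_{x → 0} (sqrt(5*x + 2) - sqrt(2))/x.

5*√(2)/4

A 0/0 form; rationalise with √(2 + 5x) + √2. This collapses the numerator to 5x, leaving 5/(√(2 + 5x) + √2) → 5/(2√2) = 5*√(2)/4.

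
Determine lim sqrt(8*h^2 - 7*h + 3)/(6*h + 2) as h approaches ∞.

For large |h|, √(8*h^2 - 7*h + 3) ≈ √8·|h| and the denominator ≈ 6h.
Since h → +∞, |h| = h, giving √8/(6) = √(2)/3.

√(2)/3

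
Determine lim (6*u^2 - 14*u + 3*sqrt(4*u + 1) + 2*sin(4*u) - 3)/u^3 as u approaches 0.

Substitution gives 0/0 (the numerator vanishes to order 3).
Expand each term to order u^3: the coefficient of u^3 in 2·sin(4u) is -64/3 and in 3·√(1 + 4u) is 12.
Lower-order terms cancel with the polynomial part, so the numerator is (-28/3)·u^3 + o(u^3), and the limit is (-28/3)/(1) = -28/3.

-28/3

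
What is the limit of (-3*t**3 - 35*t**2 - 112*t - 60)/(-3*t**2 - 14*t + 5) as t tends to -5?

13/16

Direct substitution gives 0/0, so factor. Both numerator and denominator have (t + 5) as a factor.
After cancelling, the expression reduces to (-3*t^2 - 20*t - 12)/(1 - 3*t).
Substituting t = -5 gives 13/16.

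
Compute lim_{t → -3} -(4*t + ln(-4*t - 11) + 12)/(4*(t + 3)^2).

2

Direct substitution gives 0/0.
Apply L'Hôpital: lim (4 - 4/(-4*t - 11))/(-8*t - 24), still 0/0.
After 2 applications of L'Hôpital's rule the quotient is (-16/(-4*t - 11)^2)/(-8); substituting t = -3 gives 2.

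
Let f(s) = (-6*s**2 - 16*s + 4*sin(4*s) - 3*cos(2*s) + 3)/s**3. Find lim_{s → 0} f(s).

Substitution gives 0/0 (the numerator vanishes to order 3).
Expand each term to order s^3: the coefficient of s^3 in -3·cos(2s) is 0 and in 4·sin(4s) is -128/3.
Lower-order terms cancel with the polynomial part, so the numerator is (-128/3)·s^3 + o(s^3), and the limit is (-128/3)/(1) = -128/3.

-128/3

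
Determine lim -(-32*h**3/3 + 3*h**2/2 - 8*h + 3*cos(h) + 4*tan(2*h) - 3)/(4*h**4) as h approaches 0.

-1/32

Substitution gives 0/0 (the numerator vanishes to order 4).
Expand each term to order h^4: the coefficient of h^4 in 4·tan(2h) is 0 and in 3·cos(h) is 1/8.
Lower-order terms cancel with the polynomial part, so the numerator is (1/8)·h^4 + o(h^4), and the limit is (1/8)/(-4) = -1/32.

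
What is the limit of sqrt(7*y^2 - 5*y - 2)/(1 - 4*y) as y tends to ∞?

For large |y|, √(7*y^2 - 5*y - 2) ≈ √7·|y| and the denominator ≈ -4y.
Since y → +∞, |y| = y, giving √7/(-4) = -√(7)/4.

-√(7)/4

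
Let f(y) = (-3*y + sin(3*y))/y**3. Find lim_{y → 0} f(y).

Direct substitution gives 0/0.
Apply L'Hôpital: lim (3*cos(3*y) - 3)/(3*y^2), still 0/0.
Apply L'Hôpital: lim (-9*sin(3*y))/(6*y), still 0/0.
After 3 applications of L'Hôpital's rule the quotient is (-27*cos(3*y))/(6); substituting y = 0 gives -9/2.

-9/2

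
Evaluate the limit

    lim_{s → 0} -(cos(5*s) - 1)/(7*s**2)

Direct substitution gives 0/0.
Apply L'Hôpital: lim (-5*sin(5*s))/(-14*s), still 0/0.
After 2 applications of L'Hôpital's rule the quotient is (-25*cos(5*s))/(-14); substituting s = 0 gives 25/14.

25/14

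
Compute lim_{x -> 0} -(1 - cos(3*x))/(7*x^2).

-9/14

Substitution gives 0/0.
Use (1 − cos u)/u² → 1/2 with u = 3x: the limit is 3²/(2·(-7)) = -9/14.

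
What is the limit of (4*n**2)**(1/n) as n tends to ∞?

Base → ∞ and exponent → 0: an ∞^0 form.
Take logs: (1/n)·ln(4·n^2) = (ln 4 + 2·ln n)/n → 0.
So the limit is e^0 = 1.

1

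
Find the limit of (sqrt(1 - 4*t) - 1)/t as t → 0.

A 0/0 form; rationalise with √(1 - 4t) + √1. This collapses the numerator to -4t, leaving -4/(√(1 - 4t) + √1) → -4/(2√1) = -2.

-2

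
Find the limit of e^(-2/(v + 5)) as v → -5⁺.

0

As v → -5⁺, -2/(v + 5) → −∞, so e^(-2/(v + 5)) → 0.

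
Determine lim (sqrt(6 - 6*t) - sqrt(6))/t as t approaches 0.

Substitution gives 0/0. Multiply numerator and denominator by the conjugate √(6 - 6t) + √6.
The numerator becomes (6 - 6t) − 6 = -6t, so the expression simplifies to -6/(√(6 - 6t) + √6).
Letting t → 0 gives -6/(2√6) = -√(6)/2.

-√(6)/2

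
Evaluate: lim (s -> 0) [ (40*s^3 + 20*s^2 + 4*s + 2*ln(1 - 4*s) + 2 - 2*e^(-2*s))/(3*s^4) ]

Substitution gives 0/0 (the numerator vanishes to order 4).
Expand each term to order s^4: the coefficient of s^4 in -2·e^(-2s) is -4/3 and in 2·ln(1 - 4s) is -128.
Lower-order terms cancel with the polynomial part, so the numerator is (-388/3)·s^4 + o(s^4), and the limit is (-388/3)/(3) = -388/9.

-388/9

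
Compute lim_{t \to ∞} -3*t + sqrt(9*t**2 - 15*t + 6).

This has the form ∞ − ∞. Multiply and divide by the conjugate √(9*t^2 - 15*t + 6) + 3t.
That gives (-15t + 6) / (√(9*t^2 - 15*t + 6) + 3t).
Divide numerator and denominator by t: the limit is -15/(2·3) = -5/2.

-5/2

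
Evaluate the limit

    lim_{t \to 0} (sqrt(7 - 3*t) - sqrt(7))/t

-3*√(7)/14

A 0/0 form; rationalise with √(7 - 3t) + √7. This collapses the numerator to -3t, leaving -3/(√(7 - 3t) + √7) → -3/(2√7) = -3*√(7)/14.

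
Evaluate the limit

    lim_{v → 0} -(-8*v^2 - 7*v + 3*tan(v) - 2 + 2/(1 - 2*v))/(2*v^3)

-17/2

Substitution gives 0/0 (the numerator vanishes to order 3).
Expand each term to order v^3: the coefficient of v^3 in 2·1/(1 - 2v) is 16 and in 3·tan(v) is 1.
Lower-order terms cancel with the polynomial part, so the numerator is (17)·v^3 + o(v^3), and the limit is (17)/(-2) = -17/2.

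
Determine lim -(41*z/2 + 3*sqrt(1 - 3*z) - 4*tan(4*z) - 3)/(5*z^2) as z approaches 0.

Substitution gives 0/0 (the numerator vanishes to order 2).
Expand each term to order z^2: the coefficient of z^2 in -4·tan(4z) is 0 and in 3·√(1 - 3z) is -27/8.
Lower-order terms cancel with the polynomial part, so the numerator is (-27/8)·z^2 + o(z^2), and the limit is (-27/8)/(-5) = 27/40.

27/40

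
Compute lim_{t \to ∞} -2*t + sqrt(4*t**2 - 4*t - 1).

-1

This has the form ∞ − ∞. Multiply and divide by the conjugate √(4*t^2 - 4*t - 1) + 2t.
That gives (-4t - 1) / (√(4*t^2 - 4*t - 1) + 2t).
Divide numerator and denominator by t: the limit is -4/(2·2) = -1.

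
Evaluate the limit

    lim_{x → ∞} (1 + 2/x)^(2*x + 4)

Let L be the limit and take ln: ln L = lim (2x + 4)·ln(1 + 2/x) = lim (2x + 4)·(2/x + O(1/x²)) = 4.
Hence L = e^(4).

e^(4)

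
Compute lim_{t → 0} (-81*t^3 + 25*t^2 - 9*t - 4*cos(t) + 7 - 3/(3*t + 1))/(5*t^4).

Substitution gives 0/0; apply L'Hôpital's rule 4 times.
After differentiating numerator and denominator 4 times the quotient is (-4*cos(t) - 5832/(3*t + 1)^5)/(120); at t = 0 this is -1459/30.

-1459/30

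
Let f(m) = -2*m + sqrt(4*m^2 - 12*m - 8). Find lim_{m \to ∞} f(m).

This has the form ∞ − ∞. Multiply and divide by the conjugate √(4*m^2 - 12*m - 8) + 2m.
That gives (-12m - 8) / (√(4*m^2 - 12*m - 8) + 2m).
Divide numerator and denominator by m: the limit is -12/(2·2) = -3.

-3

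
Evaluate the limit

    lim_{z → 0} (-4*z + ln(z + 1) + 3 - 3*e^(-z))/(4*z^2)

-1/2

Substitution gives 0/0 (the numerator vanishes to order 2).
Expand each term to order z^2: the coefficient of z^2 in -3·e^(-z) is -3/2 and in ln(1 + z) is -1/2.
Lower-order terms cancel with the polynomial part, so the numerator is (-2)·z^2 + o(z^2), and the limit is (-2)/(4) = -1/2.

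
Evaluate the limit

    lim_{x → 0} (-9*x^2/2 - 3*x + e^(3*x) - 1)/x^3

Direct substitution gives 0/0.
Apply L'Hôpital: lim (-9*x + 3*e^(3*x) - 3)/(3*x^2), still 0/0.
Apply L'Hôpital: lim (9*e^(3*x) - 9)/(6*x), still 0/0.
After 3 applications of L'Hôpital's rule the quotient is (27*e^(3*x))/(6); substituting x = 0 gives 9/2.

9/2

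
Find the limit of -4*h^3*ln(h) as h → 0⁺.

0

This is a 0·(−∞) form. Rewrite as -4·ln(h) / h^(−3) and apply L'Hôpital:
the derivative quotient is -4·(1/h) / (−3·h^(−4)) = (4/3)·h^3 → 0.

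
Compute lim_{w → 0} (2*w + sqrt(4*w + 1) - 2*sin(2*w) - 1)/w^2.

Substitution gives 0/0 (the numerator vanishes to order 2).
Expand each term to order w^2: the coefficient of w^2 in √(1 + 4w) is -2 and in -2·sin(2w) is 0.
Lower-order terms cancel with the polynomial part, so the numerator is (-2)·w^2 + o(w^2), and the limit is (-2)/(1) = -2.

-2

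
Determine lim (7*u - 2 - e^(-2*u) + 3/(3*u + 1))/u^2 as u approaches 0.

Substitution gives 0/0 (the numerator vanishes to order 2).
Expand each term to order u^2: the coefficient of u^2 in 3·1/(1 + 3u) is 27 and in −e^(-2u) is -2.
Lower-order terms cancel with the polynomial part, so the numerator is (25)·u^2 + o(u^2), and the limit is (25)/(1) = 25.

25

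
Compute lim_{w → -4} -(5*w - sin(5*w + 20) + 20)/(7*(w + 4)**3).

Direct substitution gives 0/0.
Apply L'Hôpital: lim (5 - 5*cos(5*w + 20))/(-21*(w + 4)^2), still 0/0.
Apply L'Hôpital: lim (25*sin(5*w + 20))/(-42*w - 168), still 0/0.
After 3 applications of L'Hôpital's rule the quotient is (125*cos(5*w + 20))/(-42); substituting w = -4 gives -125/42.

-125/42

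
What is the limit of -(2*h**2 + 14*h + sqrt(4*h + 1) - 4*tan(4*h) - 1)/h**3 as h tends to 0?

244/3

Substitution gives 0/0 (the numerator vanishes to order 3).
Expand each term to order h^3: the coefficient of h^3 in √(1 + 4h) is 4 and in -4·tan(4h) is -256/3.
Lower-order terms cancel with the polynomial part, so the numerator is (-244/3)·h^3 + o(h^3), and the limit is (-244/3)/(-1) = 244/3.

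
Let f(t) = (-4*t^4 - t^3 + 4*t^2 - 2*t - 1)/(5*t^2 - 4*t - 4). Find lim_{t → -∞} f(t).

The numerator has higher degree (4 > 2); the quotient behaves like (-4/(5))·t^2 for large |t|.
As t → −∞ this diverges to -∞.

-∞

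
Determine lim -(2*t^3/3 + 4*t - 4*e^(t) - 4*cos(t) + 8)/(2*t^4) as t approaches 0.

Substitution gives 0/0; apply L'Hôpital's rule 4 times.
After differentiating numerator and denominator 4 times the quotient is (-4*e^(t) - 4*cos(t))/(-48); at t = 0 this is 1/6.

1/6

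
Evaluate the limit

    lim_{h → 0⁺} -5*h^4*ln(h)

This is a 0·(−∞) form. Rewrite as -5·ln(h) / h^(−4) and apply L'Hôpital:
the derivative quotient is -5·(1/h) / (−4·h^(−5)) = (5/4)·h^4 → 0.

0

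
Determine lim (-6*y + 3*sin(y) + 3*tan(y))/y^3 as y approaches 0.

1/2

Substitution gives 0/0 (the numerator vanishes to order 3).
Expand each term to order y^3: the coefficient of y^3 in 3·sin(y) is -1/2 and in 3·tan(y) is 1.
Lower-order terms cancel with the polynomial part, so the numerator is (1/2)·y^3 + o(y^3), and the limit is (1/2)/(1) = 1/2.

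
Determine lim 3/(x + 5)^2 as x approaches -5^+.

As x → -5⁺, (x + 5) → 0⁺, so (x + 5)^2 → 0⁺ and 3/(x + 5)^2 → ∞.

∞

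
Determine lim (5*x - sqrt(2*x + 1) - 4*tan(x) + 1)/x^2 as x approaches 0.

1/2

Substitution gives 0/0; apply L'Hôpital's rule 2 times.
After differentiating numerator and denominator 2 times the quotient is (-8*tan(x)/cos(x)^2 + (2*x + 1)^(-3/2))/(2); at x = 0 this is 1/2.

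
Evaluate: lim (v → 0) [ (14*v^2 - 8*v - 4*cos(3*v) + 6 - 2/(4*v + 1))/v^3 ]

Substitution gives 0/0; apply L'Hôpital's rule 3 times.
After differentiating numerator and denominator 3 times the quotient is (-108*sin(3*v) + 768/(4*v + 1)^4)/(6); at v = 0 this is 128.

128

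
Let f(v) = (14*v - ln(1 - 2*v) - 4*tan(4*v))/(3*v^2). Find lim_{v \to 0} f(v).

Substitution gives 0/0; apply L'Hôpital's rule 2 times.
After differentiating numerator and denominator 2 times the quotient is (-128*tan(4*v)/cos(4*v)^2 + 4/(2*v - 1)^2)/(6); at v = 0 this is 2/3.

2/3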